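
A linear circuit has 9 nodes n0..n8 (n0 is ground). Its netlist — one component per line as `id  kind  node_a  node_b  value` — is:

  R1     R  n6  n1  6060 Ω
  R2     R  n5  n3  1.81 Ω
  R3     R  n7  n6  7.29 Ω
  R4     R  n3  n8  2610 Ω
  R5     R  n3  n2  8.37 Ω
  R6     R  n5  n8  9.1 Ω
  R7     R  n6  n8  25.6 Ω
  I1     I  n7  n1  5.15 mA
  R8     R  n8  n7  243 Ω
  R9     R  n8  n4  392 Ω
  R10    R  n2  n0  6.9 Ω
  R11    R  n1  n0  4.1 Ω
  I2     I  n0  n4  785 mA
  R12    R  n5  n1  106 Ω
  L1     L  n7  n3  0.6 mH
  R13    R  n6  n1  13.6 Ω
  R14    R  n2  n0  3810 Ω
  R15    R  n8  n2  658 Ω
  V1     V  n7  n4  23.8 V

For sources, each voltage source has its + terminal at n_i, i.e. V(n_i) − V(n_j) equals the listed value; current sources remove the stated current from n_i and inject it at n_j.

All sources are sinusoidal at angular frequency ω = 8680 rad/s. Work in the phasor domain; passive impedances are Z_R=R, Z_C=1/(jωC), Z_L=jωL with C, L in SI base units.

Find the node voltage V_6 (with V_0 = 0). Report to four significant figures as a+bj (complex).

Element admittances at ω=8680 rad/s:
  Y(R1) = 0.0001650+0.000j S between n6,n1
  Y(R2) = 0.5525+0.000j S between n5,n3
  Y(R3) = 0.1372+0.000j S between n7,n6
  Y(R4) = 0.0003831+0.000j S between n3,n8
  Y(R5) = 0.1195+0.000j S between n3,n2
  Y(R6) = 0.1099+0.000j S between n5,n8
  Y(R7) = 0.03906+0.000j S between n6,n8
  I1: injects 0.00515 A into n1 (from n7)
  Y(R8) = 0.004115+0.000j S between n8,n7
  Y(R9) = 0.002551+0.000j S between n8,n4
  Y(R10) = 0.1449+0.000j S between n2,n0
  Y(R11) = 0.2439+0.000j S between n1,n0
  I2: injects 0.785 A into n4 (from n0)
  Y(R12) = 0.009434+0.000j S between n5,n1
  Y(L1) = 0.000-0.1920j S between n7,n3
  Y(R13) = 0.07353+0.000j S between n6,n1
  Y(R14) = 0.0002625+0.000j S between n2,n0
  Y(R15) = 0.001520+0.000j S between n8,n2
  V1: constraint V(n7)−V(n4) = 23.8
Assemble and solve the 9×9 MNA system:
  V(n1)=1.413+0.2370j  V(n2)=3.033-0.3981j  V(n3)=6.683-0.8848j  V(n4)=-16.43+2.009j  V(n5)=6.467-0.7505j  V(n6)=5.373+1.148j  V(n7)=7.374+2.009j  V(n8)=5.816-0.1599j
  i(V1)=-0.8417+0.005533j

5.373+1.148j V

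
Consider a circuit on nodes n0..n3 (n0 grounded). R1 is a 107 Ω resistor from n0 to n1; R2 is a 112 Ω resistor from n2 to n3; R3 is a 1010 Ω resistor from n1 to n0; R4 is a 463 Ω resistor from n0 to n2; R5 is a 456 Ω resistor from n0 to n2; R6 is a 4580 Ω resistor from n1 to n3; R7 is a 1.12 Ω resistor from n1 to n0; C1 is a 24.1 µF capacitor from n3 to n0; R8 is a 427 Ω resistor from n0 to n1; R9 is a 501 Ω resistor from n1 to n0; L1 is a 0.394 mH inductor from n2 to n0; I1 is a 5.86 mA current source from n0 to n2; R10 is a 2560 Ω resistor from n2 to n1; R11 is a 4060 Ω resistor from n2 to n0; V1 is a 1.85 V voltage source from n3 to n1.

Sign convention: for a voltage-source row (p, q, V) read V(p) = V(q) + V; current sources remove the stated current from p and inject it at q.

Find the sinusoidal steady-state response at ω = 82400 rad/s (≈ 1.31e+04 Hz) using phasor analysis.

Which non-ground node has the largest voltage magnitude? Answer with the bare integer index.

1

MNA unknowns: 3 node voltages V₁..V_3 plus 1 source current (V1)
R1: Y=0.009346+0.000j on G[0,1]
R2: Y=0.008929+0.000j on G[2,3]
R3: Y=0.0009901+0.000j on G[1,0]
R4: Y=0.002160+0.000j on G[0,2]
R5: Y=0.002193+0.000j on G[0,2]
R6: Y=0.0002183+0.000j on G[1,3]
R7: Y=0.8929+0.000j on G[1,0]
C1: Y=0.000+1.986j on G[3,0]
R8: Y=0.002342+0.000j on G[0,1]
R9: Y=0.001996+0.000j on G[1,0]
L1: Y=0.000-0.03080j on G[2,0]
I1: z[0]−=0.00586, z[2]+=0.00586
R10: Y=0.0003906+0.000j on G[2,1]
R11: Y=0.0002463+0.000j on G[2,0]
V1: row V3−V1=1.85, i_V1 at 3,1
solve → V1=-1.527-0.6980j, V2=0.2746+0.1404j, V3=0.3229-0.6980j
aux → i_V1=-1.387-0.6338j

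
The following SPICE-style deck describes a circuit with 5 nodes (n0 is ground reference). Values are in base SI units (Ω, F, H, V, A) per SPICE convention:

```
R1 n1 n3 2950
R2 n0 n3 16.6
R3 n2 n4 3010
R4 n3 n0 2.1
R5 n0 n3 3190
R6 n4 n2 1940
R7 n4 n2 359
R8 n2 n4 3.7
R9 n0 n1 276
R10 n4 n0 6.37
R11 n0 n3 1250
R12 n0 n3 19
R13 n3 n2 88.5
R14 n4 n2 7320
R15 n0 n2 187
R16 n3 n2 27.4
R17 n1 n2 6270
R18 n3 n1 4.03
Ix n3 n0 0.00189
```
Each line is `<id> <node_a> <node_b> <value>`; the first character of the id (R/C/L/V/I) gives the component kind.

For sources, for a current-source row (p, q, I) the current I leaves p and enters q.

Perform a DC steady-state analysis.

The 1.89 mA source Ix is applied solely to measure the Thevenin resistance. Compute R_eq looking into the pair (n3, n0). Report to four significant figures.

MNA unknowns: 4 node voltages V₁..V_4
R1: Y=0.0003390 on G[1,3]
R2: Y=0.06024 on G[0,3]
R3: Y=0.0003322 on G[2,4]
R4: Y=0.4762 on G[3,0]
R5: Y=0.0003135 on G[0,3]
R6: Y=0.0005155 on G[4,2]
R7: Y=0.002786 on G[4,2]
R8: Y=0.2703 on G[2,4]
R9: Y=0.003623 on G[0,1]
R10: Y=0.1570 on G[4,0]
R11: Y=0.0008000 on G[0,3]
R12: Y=0.05263 on G[0,3]
R13: Y=0.01130 on G[3,2]
R14: Y=0.0001366 on G[4,2]
R15: Y=0.005348 on G[0,2]
R16: Y=0.03650 on G[3,2]
R17: Y=0.0001595 on G[1,2]
R18: Y=0.2481 on G[3,1]
Ix: z[3]−=0.00189, z[0]+=0.00189
solve → V1=-0.002971, V2=-0.0009445, V3=-0.003016, V4=-0.0006005

R_eq = 1.596 Ω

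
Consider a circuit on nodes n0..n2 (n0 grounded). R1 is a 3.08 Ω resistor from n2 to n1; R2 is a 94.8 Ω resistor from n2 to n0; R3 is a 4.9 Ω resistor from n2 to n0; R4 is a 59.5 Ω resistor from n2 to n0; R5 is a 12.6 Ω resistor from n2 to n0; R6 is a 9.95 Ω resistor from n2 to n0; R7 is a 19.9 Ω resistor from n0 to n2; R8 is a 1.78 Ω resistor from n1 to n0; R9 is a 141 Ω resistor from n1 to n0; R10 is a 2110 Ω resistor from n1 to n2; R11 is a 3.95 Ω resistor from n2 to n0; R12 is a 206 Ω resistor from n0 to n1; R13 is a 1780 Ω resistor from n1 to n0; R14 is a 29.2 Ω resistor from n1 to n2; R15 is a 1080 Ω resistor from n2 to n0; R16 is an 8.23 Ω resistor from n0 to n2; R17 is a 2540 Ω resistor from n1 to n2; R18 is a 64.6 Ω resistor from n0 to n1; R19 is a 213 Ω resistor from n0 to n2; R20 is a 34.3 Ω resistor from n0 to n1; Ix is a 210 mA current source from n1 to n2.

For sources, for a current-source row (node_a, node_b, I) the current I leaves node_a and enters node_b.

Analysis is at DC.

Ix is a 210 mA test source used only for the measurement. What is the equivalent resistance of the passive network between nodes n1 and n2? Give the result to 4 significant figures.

Element admittances at DC:
  Y(R1) = 0.3247 S between n2,n1
  Y(R2) = 0.01055 S between n2,n0
  Y(R3) = 0.2041 S between n2,n0
  Y(R4) = 0.01681 S between n2,n0
  Y(R5) = 0.07937 S between n2,n0
  Y(R6) = 0.1005 S between n2,n0
  Y(R7) = 0.05025 S between n0,n2
  Y(R8) = 0.5618 S between n1,n0
  Y(R9) = 0.007092 S between n1,n0
  Y(R10) = 0.0004739 S between n1,n2
  Y(R11) = 0.2532 S between n2,n0
  Y(R12) = 0.004854 S between n0,n1
  Y(R13) = 0.0005618 S between n1,n0
  Y(R14) = 0.03425 S between n1,n2
  Y(R15) = 0.0009259 S between n2,n0
  Y(R16) = 0.1215 S between n0,n2
  Y(R17) = 0.0003937 S between n1,n2
  Y(R18) = 0.01548 S between n0,n1
  Y(R19) = 0.004695 S between n0,n2
  Y(R20) = 0.02915 S between n0,n1
  Ix: injects 0.21 A into n2 (from n1)
Assemble and solve the 2×2 MNA system:
  V(n1)=-0.1689  V(n2)=0.1242

R_eq = 1.396 Ω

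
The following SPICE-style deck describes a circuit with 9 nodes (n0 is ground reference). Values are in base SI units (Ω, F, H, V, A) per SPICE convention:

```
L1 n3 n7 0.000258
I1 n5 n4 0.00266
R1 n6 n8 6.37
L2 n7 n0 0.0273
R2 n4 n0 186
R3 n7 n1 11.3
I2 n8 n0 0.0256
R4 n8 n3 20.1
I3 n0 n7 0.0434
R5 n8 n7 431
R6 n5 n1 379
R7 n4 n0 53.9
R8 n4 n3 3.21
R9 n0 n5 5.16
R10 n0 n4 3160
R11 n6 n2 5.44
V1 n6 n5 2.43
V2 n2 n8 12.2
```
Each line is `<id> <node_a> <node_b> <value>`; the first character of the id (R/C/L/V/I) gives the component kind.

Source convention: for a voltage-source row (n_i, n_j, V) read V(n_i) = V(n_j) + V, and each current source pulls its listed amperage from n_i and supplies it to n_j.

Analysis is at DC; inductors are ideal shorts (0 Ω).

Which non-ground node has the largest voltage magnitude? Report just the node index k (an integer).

2

MNA unknowns: 8 node voltages V₁..V_8 plus 4 source currents (L1, L2, V1, V2)
L1: row V3−V7=0, i_L1 at 3,7
I1: z[5]−=0.00266, z[4]+=0.00266
R1: Y=0.1570 on G[6,8]
L2: row V7−V0=0, i_L2 at 7,0
R2: Y=0.005376 on G[4,0]
R3: Y=0.08850 on G[7,1]
I2: z[8]−=0.0256, z[0]+=0.0256
R4: Y=0.04975 on G[8,3]
I3: z[0]−=0.0434, z[7]+=0.0434
R5: Y=0.002320 on G[8,7]
R6: Y=0.002639 on G[5,1]
R7: Y=0.01855 on G[4,0]
R8: Y=0.3115 on G[4,3]
R9: Y=0.1938 on G[0,5]
R10: Y=0.0003165 on G[0,4]
R11: Y=0.1838 on G[6,2]
V1: row V6−V5=2.43, i_V1 at 6,5
V2: row V2−V8=12.2, i_V2 at 2,8
solve → V1=0.01949, V2=9.119, V3=0.000, V4=0.007922, V5=0.6732, V6=3.103, V7=0.000, V8=-3.081
aux → i_L1=-0.1508, i_L2=-0.1129, i_V1=0.1349, i_V2=-1.106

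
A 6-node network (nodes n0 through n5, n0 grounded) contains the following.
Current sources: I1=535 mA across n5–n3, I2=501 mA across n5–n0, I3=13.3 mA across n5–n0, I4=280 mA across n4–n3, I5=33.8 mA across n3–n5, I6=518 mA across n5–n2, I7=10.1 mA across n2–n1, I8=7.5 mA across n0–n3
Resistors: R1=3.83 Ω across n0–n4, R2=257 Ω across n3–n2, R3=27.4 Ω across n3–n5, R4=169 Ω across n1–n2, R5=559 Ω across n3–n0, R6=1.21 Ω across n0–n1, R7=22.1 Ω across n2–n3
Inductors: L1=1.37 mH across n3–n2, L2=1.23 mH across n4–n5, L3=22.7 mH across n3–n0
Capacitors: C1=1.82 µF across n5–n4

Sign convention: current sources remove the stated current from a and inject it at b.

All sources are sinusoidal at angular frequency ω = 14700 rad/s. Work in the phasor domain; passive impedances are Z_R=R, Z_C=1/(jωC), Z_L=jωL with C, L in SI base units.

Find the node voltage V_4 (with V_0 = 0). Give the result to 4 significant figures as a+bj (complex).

-2.631+0.4864j V

Element admittances at ω=14700 rad/s:
  I1: injects 0.535 A into n3 (from n5)
  Y(R1) = 0.2611+0.000j S between n0,n4
  Y(R2) = 0.003891+0.000j S between n3,n2
  I2: injects 0.501 A into n0 (from n5)
  Y(R3) = 0.03650+0.000j S between n3,n5
  Y(L1) = 0.000-0.04965j S between n3,n2
  Y(R4) = 0.005917+0.000j S between n1,n2
  Y(R5) = 0.001789+0.000j S between n3,n0
  I3: injects 0.0133 A into n0 (from n5)
  Y(L2) = 0.000-0.05531j S between n4,n5
  I4: injects 0.28 A into n3 (from n4)
  Y(R6) = 0.8264+0.000j S between n0,n1
  Y(R7) = 0.04525+0.000j S between n2,n3
  Y(L3) = 0.000-0.002997j S between n3,n0
  I5: injects 0.0338 A into n5 (from n3)
  Y(C1) = 0.000+0.02675j S between n5,n4
  I6: injects 0.518 A into n2 (from n5)
  I7: injects 0.0101 A into n1 (from n2)
  I8: injects 0.0075 A into n3 (from n0)
Assemble and solve the 5×5 MNA system:
  V(n1)=0.2036-0.04513j  V(n2)=26.93-6.348j  V(n3)=23.79-10.28j  V(n4)=-2.631+0.4864j  V(n5)=-7.078-13.76j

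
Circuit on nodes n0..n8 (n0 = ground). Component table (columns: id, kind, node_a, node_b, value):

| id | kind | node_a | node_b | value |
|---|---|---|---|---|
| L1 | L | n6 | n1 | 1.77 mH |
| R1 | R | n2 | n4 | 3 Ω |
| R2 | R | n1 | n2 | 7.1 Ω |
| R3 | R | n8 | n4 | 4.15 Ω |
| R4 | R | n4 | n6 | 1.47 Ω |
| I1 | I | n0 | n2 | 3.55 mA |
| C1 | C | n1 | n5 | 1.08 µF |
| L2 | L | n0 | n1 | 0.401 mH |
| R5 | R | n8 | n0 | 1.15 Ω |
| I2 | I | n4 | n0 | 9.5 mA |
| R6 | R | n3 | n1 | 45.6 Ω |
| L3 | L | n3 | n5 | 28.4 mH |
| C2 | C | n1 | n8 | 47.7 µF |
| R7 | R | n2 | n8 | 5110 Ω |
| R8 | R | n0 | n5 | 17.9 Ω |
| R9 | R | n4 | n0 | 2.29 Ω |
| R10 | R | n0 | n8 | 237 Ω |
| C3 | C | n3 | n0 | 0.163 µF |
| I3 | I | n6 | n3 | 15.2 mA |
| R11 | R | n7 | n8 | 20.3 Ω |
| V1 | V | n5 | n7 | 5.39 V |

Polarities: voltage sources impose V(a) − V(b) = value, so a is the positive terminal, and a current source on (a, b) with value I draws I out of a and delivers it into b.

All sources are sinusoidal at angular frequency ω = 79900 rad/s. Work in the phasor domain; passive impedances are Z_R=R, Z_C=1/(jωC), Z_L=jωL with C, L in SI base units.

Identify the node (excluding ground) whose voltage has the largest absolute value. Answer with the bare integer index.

7

Apply KCL at each of the 8 non-ground nodes and solve the resulting linear system.
Node n1: branches {L1, R2, C1, L2, R6, C2} → V_1 = -0.04480+0.02765j
Node n2: branches {R1, R2, I1, R7} → V_2 = -0.04670+0.02322j
Node n3: branches {R6, L3, C3, I3} → V_3 = 0.4685-0.2708j
Node n4: branches {R1, R3, R4, I2, R9} → V_4 = -0.05814+0.02133j
Node n5: branches {C1, L3, R8, V1} → V_5 = 1.474-1.215j
Node n6: branches {L1, R4, I3} → V_6 = -0.08041+0.02096j
Node n7: branches {R11, V1} → V_7 = -3.916-1.215j
Node n8: branches {R3, R5, C2, R7, R10, R11} → V_8 = -0.07700+0.05843j
Source currents: i(V1)=-0.1891-0.06272j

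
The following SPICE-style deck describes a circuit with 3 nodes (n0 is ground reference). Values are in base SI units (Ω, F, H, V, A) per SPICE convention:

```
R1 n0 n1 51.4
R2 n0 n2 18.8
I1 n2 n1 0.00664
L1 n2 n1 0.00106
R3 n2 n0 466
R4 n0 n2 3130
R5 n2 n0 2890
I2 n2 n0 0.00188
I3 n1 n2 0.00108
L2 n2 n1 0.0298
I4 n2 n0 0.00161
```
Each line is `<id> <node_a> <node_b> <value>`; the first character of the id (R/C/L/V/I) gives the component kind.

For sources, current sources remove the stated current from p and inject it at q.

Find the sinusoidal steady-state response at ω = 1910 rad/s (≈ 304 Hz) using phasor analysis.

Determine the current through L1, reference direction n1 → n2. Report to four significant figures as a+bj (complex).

Apply KCL at each of the 2 non-ground nodes and solve the resulting linear system.
Node n1: branches {R1, I1, L1, I3, L2} → V_1 = -0.04599+0.009366j
Node n2: branches {R2, I1, L1, R3, R4, R5, I2, I3, L2, I4} → V_2 = -0.04634-0.003254j

0.006233-0.0001760j A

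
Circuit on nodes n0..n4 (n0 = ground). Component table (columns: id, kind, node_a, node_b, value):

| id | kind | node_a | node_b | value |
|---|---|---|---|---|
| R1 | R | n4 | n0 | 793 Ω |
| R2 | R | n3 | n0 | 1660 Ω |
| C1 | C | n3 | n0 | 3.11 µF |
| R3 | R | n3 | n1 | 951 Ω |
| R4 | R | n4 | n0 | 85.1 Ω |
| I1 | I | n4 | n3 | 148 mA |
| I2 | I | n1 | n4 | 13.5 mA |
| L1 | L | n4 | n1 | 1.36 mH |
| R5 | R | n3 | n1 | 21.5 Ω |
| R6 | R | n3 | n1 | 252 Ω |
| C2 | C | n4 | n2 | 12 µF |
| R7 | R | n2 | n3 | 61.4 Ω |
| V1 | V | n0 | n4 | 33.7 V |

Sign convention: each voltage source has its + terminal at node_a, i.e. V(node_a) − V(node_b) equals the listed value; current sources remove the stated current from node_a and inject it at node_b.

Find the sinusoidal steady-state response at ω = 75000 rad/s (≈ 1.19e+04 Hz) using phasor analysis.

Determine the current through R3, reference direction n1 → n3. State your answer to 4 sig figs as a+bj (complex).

Element admittances at ω=75000 rad/s:
  Y(R1) = 0.001261+0.000j S between n4,n0
  Y(R2) = 0.0006024+0.000j S between n3,n0
  Y(C1) = 0.000+0.2332j S between n3,n0
  Y(R3) = 0.001052+0.000j S between n3,n1
  Y(R4) = 0.01175+0.000j S between n4,n0
  I1: injects 0.148 A into n3 (from n4)
  I2: injects 0.0135 A into n4 (from n1)
  Y(L1) = 0.000-0.009804j S between n4,n1
  Y(R5) = 0.04651+0.000j S between n3,n1
  Y(R6) = 0.003968+0.000j S between n3,n1
  Y(C2) = 0.000+0.9000j S between n4,n2
  Y(R7) = 0.01629+0.000j S between n2,n3
  V1: constraint V(n0)−V(n4) = 33.7
Assemble and solve the 5×5 MNA system:
  V(n1)=-0.6953+8.495j  V(n2)=-33.65-0.6303j  V(n3)=1.183+2.216j  V(n4)=-33.70+0.000j
  i(V1)=-0.9546+0.2772j

-0.001975+0.006603j A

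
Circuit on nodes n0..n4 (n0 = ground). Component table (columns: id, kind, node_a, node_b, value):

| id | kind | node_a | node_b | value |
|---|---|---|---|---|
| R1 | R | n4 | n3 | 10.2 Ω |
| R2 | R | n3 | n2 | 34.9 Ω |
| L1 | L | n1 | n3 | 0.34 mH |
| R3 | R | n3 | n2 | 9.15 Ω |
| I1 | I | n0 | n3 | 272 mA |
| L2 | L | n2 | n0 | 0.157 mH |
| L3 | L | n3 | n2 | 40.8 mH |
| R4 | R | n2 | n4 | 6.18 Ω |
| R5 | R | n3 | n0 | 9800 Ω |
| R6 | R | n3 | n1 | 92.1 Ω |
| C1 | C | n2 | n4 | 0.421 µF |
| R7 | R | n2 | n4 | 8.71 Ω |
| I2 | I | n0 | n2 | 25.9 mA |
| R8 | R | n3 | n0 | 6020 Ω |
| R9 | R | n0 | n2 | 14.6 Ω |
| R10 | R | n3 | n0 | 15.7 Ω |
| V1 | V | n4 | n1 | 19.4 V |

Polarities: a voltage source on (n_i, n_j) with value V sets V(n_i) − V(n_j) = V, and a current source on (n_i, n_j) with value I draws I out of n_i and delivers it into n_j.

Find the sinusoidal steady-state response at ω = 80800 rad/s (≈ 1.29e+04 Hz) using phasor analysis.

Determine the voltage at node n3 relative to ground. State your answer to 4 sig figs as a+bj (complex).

1.755+2.086j V

Element admittances at ω=80800 rad/s:
  Y(R1) = 0.09804+0.000j S between n4,n3
  Y(R2) = 0.02865+0.000j S between n3,n2
  Y(L1) = 0.000-0.03640j S between n1,n3
  Y(R3) = 0.1093+0.000j S between n3,n2
  I1: injects 0.272 A into n3 (from n0)
  Y(L2) = 0.000-0.07883j S between n2,n0
  Y(L3) = 0.000-0.0003033j S between n3,n2
  Y(R4) = 0.1618+0.000j S between n2,n4
  Y(R5) = 0.0001020+0.000j S between n3,n0
  Y(R6) = 0.01086+0.000j S between n3,n1
  Y(C1) = 0.000+0.03402j S between n2,n4
  Y(R7) = 0.1148+0.000j S between n2,n4
  I2: injects 0.0259 A into n2 (from n0)
  Y(R8) = 0.0001661+0.000j S between n3,n0
  Y(R9) = 0.06849+0.000j S between n0,n2
  Y(R10) = 0.06369+0.000j S between n3,n0
  V1: constraint V(n4)−V(n1) = 19.4
Assemble and solve the 5×5 MNA system:
  V(n1)=-16.67-0.8416j  V(n2)=2.131+0.5039j  V(n3)=1.755+2.086j  V(n4)=2.729-0.8416j
  i(V1)=-0.3066+0.6389j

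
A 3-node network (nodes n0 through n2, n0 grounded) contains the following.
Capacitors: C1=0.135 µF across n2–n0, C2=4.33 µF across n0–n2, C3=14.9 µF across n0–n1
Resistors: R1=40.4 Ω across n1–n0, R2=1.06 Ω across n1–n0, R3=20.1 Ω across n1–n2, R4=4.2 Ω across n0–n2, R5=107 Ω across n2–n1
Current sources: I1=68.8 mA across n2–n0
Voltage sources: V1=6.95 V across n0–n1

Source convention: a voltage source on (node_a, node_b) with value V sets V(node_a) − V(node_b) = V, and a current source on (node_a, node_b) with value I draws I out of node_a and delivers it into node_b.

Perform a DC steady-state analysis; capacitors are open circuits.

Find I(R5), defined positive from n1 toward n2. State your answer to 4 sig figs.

-0.04987 A

MNA unknowns: 2 node voltages V₁..V_2 plus 1 source current (V1)
C1: Y=0.000 on G[2,0]
R1: Y=0.02475 on G[1,0]
R2: Y=0.9434 on G[1,0]
R3: Y=0.04975 on G[1,2]
I1: z[2]−=0.0688, z[0]+=0.0688
R4: Y=0.2381 on G[0,2]
R5: Y=0.009346 on G[2,1]
C2: Y=0.000 on G[0,2]
C3: Y=0.000 on G[0,1]
V1: row V0−V1=6.95, i_V1 at 0,1
solve → V1=-6.950, V2=-1.614
aux → i_V1=-7.044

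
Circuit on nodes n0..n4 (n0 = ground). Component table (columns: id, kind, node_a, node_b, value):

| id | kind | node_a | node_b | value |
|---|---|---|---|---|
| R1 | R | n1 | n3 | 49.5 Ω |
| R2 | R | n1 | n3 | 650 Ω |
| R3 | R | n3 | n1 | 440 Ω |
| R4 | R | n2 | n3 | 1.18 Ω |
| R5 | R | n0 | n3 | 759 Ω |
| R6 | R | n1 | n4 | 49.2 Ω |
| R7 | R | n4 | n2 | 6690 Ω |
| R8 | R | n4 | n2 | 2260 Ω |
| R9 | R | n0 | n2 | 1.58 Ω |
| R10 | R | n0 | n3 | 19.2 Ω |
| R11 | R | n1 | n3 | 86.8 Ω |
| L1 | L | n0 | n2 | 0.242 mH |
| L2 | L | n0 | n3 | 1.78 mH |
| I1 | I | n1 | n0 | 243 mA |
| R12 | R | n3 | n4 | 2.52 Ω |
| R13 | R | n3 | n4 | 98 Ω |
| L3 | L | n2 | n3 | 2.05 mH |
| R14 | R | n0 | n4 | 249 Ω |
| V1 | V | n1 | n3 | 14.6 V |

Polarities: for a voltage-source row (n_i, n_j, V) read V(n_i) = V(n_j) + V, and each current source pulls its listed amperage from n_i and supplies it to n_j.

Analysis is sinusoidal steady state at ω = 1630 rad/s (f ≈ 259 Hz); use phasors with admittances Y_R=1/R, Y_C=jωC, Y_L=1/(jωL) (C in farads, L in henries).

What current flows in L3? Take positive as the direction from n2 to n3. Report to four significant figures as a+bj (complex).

MNA unknowns: 4 node voltages V₁..V_4 plus 1 source current (V1)
R1: Y=0.02020+0.000j on G[1,3]
R2: Y=0.001538+0.000j on G[1,3]
R3: Y=0.002273+0.000j on G[3,1]
R4: Y=0.8475+0.000j on G[2,3]
R5: Y=0.001318+0.000j on G[0,3]
R6: Y=0.02033+0.000j on G[1,4]
R7: Y=0.0001495+0.000j on G[4,2]
R8: Y=0.0004425+0.000j on G[4,2]
R9: Y=0.6329+0.000j on G[0,2]
R10: Y=0.05208+0.000j on G[0,3]
R11: Y=0.01152+0.000j on G[1,3]
L1: Y=0.000-2.535j on G[0,2]
L2: Y=0.000-0.3447j on G[0,3]
I1: z[1]−=0.243, z[0]+=0.243
R12: Y=0.3968+0.000j on G[3,4]
R13: Y=0.01020+0.000j on G[3,4]
L3: Y=0.000-0.2993j on G[2,3]
R14: Y=0.004016+0.000j on G[0,4]
V1: row V1−V3=14.6, i_V1 at 1,3
solve → V1=14.44-0.1817j, V2=0.001066-0.06878j, V3=-0.1644-0.1817j, V4=0.5243-0.1799j
aux → i_V1=-1.045+3.748e-05j

0.03379-0.04952j A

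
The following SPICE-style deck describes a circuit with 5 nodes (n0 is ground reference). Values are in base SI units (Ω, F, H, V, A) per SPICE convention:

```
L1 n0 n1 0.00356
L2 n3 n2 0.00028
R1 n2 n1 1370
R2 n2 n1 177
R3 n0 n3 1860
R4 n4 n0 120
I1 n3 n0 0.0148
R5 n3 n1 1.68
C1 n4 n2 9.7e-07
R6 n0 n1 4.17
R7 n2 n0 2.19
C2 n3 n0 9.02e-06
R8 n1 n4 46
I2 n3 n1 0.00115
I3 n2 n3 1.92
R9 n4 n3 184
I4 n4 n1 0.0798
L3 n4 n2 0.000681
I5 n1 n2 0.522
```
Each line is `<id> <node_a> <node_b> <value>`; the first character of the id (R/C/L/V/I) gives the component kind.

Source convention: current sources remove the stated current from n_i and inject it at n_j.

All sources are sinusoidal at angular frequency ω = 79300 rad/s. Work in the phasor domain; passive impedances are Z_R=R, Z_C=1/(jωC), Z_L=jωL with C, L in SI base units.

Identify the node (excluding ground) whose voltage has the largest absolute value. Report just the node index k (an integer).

Apply KCL at each of the 4 non-ground nodes and solve the resulting linear system.
Node n1: branches {L1, R1, R2, R5, R6, R8, I2, I4, I5} → V_1 = -0.08959-1.431j
Node n2: branches {L2, R1, R2, C1, R7, I3, L3, I5} → V_2 = -3.101-0.4071j
Node n3: branches {L2, R3, I1, R5, C2, I2, I3, R9} → V_3 = 0.7527-2.033j
Node n4: branches {R4, C1, R8, R9, I4, L3} → V_4 = -3.201-1.023j

4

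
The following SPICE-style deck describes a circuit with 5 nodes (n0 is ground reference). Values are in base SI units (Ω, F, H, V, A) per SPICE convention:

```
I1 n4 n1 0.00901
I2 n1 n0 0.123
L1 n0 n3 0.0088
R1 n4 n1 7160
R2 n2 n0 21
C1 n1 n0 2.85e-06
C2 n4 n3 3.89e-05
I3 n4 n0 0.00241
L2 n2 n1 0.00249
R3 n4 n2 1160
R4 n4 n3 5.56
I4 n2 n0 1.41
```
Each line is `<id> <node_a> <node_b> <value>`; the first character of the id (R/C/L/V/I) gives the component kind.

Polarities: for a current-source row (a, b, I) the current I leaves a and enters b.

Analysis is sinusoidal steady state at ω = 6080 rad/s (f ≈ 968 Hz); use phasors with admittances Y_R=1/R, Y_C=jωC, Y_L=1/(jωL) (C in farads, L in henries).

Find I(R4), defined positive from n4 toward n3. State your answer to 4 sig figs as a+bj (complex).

-0.006806+0.02372j A

Apply KCL at each of the 4 non-ground nodes and solve the resulting linear system.
Node n1: branches {I1, I2, R1, C1, L2} → V_1 = -35.30+14.75j
Node n2: branches {R2, L2, R3, I4} → V_2 = -26.08+12.54j
Node n3: branches {L1, C2, R4} → V_3 = -0.7904-2.033j
Node n4: branches {I1, R1, C2, I3, R3, R4} → V_4 = -0.8282-1.901j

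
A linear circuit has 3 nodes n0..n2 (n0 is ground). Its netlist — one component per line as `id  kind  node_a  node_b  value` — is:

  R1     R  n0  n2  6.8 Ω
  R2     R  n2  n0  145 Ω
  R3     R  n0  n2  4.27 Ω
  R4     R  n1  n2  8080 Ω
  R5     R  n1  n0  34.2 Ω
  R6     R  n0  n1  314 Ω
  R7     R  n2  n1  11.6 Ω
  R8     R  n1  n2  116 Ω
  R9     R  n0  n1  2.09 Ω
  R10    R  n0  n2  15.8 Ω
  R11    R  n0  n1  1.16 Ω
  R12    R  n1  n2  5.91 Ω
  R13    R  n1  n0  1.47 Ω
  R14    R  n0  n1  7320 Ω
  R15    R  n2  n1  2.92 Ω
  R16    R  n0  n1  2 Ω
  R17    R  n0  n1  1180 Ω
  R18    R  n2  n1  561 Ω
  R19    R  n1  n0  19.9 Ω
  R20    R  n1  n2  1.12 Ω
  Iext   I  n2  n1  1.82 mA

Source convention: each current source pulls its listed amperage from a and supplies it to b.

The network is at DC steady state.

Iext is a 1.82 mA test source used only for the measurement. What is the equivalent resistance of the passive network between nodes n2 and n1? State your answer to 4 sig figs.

MNA unknowns: 2 node voltages V₁..V_2
R1: Y=0.1471 on G[0,2]
R2: Y=0.006897 on G[2,0]
R3: Y=0.2342 on G[0,2]
R4: Y=0.0001238 on G[1,2]
R5: Y=0.02924 on G[1,0]
R6: Y=0.003185 on G[0,1]
R7: Y=0.08621 on G[2,1]
R8: Y=0.008621 on G[1,2]
R9: Y=0.4785 on G[0,1]
R10: Y=0.06329 on G[0,2]
R11: Y=0.8621 on G[0,1]
R12: Y=0.1692 on G[1,2]
R13: Y=0.6803 on G[1,0]
R14: Y=0.0001366 on G[0,1]
R15: Y=0.3425 on G[2,1]
R16: Y=0.5000 on G[0,1]
R17: Y=0.0008475 on G[0,1]
R18: Y=0.001783 on G[2,1]
R19: Y=0.05025 on G[1,0]
R20: Y=0.8929 on G[1,2]
Iext: z[2]−=0.00182, z[1]+=0.00182
solve → V1=0.0001426, V2=-0.0008224

R_eq = 0.5302 Ω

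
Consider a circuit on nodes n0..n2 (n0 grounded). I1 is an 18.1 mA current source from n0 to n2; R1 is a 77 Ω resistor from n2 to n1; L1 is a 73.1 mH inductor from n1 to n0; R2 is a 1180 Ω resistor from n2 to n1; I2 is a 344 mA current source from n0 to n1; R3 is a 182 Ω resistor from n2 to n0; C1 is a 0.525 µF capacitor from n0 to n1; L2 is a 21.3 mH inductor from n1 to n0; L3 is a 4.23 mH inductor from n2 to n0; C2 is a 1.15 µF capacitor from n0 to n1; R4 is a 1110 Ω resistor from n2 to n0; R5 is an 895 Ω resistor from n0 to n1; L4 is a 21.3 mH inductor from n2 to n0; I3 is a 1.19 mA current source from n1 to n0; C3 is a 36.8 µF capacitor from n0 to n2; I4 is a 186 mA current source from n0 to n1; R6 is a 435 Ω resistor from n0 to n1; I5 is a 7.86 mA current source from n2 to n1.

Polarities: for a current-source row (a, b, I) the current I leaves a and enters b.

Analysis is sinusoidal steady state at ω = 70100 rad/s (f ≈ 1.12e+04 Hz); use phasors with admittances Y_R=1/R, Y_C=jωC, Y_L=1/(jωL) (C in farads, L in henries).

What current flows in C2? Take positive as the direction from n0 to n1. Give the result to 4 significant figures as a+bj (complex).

-0.3630-0.05366j A

Apply KCL at each of the 2 non-ground nodes and solve the resulting linear system.
Node n1: branches {R1, L1, R2, I2, C1, L2, C2, R5, I3, I4, R6, I5} → V_1 = 0.6656-4.503j
Node n2: branches {I1, R1, R2, R3, L3, R4, L4, C3, I5} → V_2 = -0.02413-0.007740j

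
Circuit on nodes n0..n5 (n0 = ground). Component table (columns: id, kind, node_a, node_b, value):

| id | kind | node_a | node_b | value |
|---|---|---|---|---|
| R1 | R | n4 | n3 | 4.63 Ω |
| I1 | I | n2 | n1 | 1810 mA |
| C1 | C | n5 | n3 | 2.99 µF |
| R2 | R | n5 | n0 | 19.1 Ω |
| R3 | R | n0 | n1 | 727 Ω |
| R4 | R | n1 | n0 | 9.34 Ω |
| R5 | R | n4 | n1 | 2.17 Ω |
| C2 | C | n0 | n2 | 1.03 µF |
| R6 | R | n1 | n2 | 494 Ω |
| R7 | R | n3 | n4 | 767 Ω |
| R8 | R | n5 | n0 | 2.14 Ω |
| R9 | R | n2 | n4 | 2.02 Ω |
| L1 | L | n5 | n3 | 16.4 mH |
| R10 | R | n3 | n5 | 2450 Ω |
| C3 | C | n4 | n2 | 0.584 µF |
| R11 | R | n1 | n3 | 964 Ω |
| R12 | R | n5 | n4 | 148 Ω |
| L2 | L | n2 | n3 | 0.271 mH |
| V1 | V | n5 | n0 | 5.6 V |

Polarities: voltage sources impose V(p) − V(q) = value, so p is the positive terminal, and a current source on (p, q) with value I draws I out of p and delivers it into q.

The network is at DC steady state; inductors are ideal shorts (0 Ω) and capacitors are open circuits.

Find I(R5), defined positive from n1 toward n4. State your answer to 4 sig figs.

MNA unknowns: 5 node voltages V₁..V_5 plus 3 source currents (L1, L2, V1)
R1: Y=0.2160 on G[4,3]
I1: z[2]−=1.81, z[1]+=1.81
C1: Y=0.000 on G[5,3]
R2: Y=0.05236 on G[5,0]
R3: Y=0.001376 on G[0,1]
R4: Y=0.1071 on G[1,0]
R5: Y=0.4608 on G[4,1]
C2: Y=0.000 on G[0,2]
R6: Y=0.002024 on G[1,2]
R7: Y=0.001304 on G[3,4]
R8: Y=0.4673 on G[5,0]
R9: Y=0.4950 on G[2,4]
L1: row V5−V3=0, i_L1 at 5,3
R10: Y=0.0004082 on G[3,5]
C3: Y=0.000 on G[4,2]
R11: Y=0.001037 on G[1,3]
R12: Y=0.006757 on G[5,4]
L2: row V2−V3=0, i_L2 at 2,3
V1: row V5−V0=5.6, i_V1 at 5,0
solve → V1=8.665, V2=5.600, V3=5.600, V4=6.797, V5=5.600
aux → i_L1=0.9478, i_L2=-1.211, i_V1=-3.850

0.8609 A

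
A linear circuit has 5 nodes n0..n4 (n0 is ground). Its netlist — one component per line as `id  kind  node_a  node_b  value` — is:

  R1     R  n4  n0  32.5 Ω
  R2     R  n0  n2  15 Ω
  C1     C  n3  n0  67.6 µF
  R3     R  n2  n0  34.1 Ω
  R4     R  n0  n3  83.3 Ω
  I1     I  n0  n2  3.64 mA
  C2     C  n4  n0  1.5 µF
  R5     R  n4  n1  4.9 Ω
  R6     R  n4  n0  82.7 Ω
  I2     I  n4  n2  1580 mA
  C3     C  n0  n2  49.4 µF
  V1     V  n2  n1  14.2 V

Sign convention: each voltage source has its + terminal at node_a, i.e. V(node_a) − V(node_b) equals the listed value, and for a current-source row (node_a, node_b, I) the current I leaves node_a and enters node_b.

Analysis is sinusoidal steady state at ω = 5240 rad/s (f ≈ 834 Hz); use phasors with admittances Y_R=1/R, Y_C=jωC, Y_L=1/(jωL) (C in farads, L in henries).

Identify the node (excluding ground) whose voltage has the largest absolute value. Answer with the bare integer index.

4

Apply KCL at each of the 4 non-ground nodes and solve the resulting linear system.
Node n1: branches {R5, V1} → V_1 = -12.66-2.202j
Node n2: branches {R2, R3, I1, I2, C3, V1} → V_2 = 1.542-2.202j
Node n3: branches {C1, R4} → V_3 = 0.000+0.000j
Node n4: branches {R1, C2, R5, R6, I2} → V_4 = -16.90-1.282j
Source currents: i(V1)=0.8657-0.1878j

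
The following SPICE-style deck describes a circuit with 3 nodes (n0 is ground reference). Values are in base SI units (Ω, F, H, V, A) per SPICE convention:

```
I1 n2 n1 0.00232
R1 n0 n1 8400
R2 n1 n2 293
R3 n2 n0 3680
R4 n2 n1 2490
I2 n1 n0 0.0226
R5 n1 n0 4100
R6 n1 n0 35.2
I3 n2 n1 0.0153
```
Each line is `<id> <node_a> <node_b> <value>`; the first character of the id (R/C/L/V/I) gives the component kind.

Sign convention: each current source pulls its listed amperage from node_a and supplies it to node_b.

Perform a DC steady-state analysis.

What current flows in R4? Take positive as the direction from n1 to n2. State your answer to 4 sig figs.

MNA unknowns: 2 node voltages V₁..V_2
I1: z[2]−=0.00232, z[1]+=0.00232
R1: Y=0.0001190 on G[0,1]
R2: Y=0.003413 on G[1,2]
R3: Y=0.0002717 on G[2,0]
R4: Y=0.0004016 on G[2,1]
I2: z[1]−=0.0226, z[0]+=0.0226
R5: Y=0.0002439 on G[1,0]
R6: Y=0.02841 on G[1,0]
I3: z[2]−=0.0153, z[1]+=0.0153
solve → V1=-0.7383, V2=-5.001

0.001712 A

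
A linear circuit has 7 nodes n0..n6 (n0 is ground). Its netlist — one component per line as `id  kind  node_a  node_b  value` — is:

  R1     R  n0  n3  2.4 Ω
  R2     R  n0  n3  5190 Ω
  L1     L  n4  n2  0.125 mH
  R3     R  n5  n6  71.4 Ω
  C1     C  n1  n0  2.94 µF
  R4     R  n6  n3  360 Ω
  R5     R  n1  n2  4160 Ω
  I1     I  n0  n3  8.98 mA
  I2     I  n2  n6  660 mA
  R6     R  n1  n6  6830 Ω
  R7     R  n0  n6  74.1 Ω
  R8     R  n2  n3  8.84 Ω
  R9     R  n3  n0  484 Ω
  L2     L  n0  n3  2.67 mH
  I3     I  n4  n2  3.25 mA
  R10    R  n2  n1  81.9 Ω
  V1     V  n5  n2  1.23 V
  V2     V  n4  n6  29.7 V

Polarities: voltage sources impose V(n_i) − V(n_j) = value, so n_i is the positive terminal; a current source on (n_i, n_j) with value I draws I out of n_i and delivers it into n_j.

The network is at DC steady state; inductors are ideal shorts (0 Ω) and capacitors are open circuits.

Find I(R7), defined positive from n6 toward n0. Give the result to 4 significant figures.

-0.3504 A

Element admittances at DC:
  Y(R1) = 0.4167 S between n0,n3
  Y(R2) = 0.0001927 S between n0,n3
  L1: short n4↔n2 (DC inductor)
  Y(R3) = 0.01401 S between n5,n6
  Y(C1) = 0.000 S between n1,n0
  Y(R4) = 0.002778 S between n6,n3
  Y(R5) = 0.0002404 S between n1,n2
  I1: injects 0.00898 A into n3 (from n0)
  I2: injects 0.66 A into n6 (from n2)
  Y(R6) = 0.0001464 S between n1,n6
  Y(R7) = 0.01350 S between n0,n6
  Y(R8) = 0.1131 S between n2,n3
  Y(R9) = 0.002066 S between n3,n0
  L2: short n0↔n3 (DC inductor)
  I3: injects 0.00325 A into n2 (from n4)
  Y(R10) = 0.01221 S between n2,n1
  V1: constraint V(n5)−V(n2) = 1.23
  V2: constraint V(n4)−V(n6) = 29.7
Assemble and solve the 10×10 MNA system:
  V(n1)=3.390  V(n2)=3.735  V(n3)=0.000  V(n4)=3.735  V(n5)=4.965  V(n6)=-25.96
  i(L1)=1.517  i(L2)=-0.3594  i(V1)=-0.4332  i(V2)=-1.520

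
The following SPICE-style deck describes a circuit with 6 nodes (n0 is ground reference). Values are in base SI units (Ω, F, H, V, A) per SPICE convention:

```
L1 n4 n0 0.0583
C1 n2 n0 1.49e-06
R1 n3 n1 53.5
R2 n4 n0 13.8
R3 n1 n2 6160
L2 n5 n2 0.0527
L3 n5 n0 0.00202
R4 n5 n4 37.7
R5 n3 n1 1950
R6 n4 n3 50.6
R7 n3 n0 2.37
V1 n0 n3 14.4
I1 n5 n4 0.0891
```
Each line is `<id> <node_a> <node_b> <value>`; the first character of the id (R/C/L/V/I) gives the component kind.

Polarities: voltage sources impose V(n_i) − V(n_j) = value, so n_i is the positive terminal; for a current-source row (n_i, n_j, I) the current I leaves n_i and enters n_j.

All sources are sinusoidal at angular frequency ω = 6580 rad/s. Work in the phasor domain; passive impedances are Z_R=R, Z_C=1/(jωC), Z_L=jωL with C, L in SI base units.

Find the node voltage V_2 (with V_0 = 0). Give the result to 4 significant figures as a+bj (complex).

Apply KCL at each of the 5 non-ground nodes and solve the resulting linear system.
Node n1: branches {R1, R3, R5} → V_1 = -14.28+0.008273j
Node n2: branches {C1, R3, L2} → V_2 = 0.1406+0.9869j
Node n3: branches {R1, R5, R6, R7, V1} → V_3 = -14.40+0.000j
Node n4: branches {L1, R2, R4, R6, I1} → V_4 = -1.725-0.3856j
Node n5: branches {L2, L3, R4, I1} → V_5 = -0.3925-1.557j
Source currents: i(V1)=-6.329+0.007462j

0.1406+0.9869j V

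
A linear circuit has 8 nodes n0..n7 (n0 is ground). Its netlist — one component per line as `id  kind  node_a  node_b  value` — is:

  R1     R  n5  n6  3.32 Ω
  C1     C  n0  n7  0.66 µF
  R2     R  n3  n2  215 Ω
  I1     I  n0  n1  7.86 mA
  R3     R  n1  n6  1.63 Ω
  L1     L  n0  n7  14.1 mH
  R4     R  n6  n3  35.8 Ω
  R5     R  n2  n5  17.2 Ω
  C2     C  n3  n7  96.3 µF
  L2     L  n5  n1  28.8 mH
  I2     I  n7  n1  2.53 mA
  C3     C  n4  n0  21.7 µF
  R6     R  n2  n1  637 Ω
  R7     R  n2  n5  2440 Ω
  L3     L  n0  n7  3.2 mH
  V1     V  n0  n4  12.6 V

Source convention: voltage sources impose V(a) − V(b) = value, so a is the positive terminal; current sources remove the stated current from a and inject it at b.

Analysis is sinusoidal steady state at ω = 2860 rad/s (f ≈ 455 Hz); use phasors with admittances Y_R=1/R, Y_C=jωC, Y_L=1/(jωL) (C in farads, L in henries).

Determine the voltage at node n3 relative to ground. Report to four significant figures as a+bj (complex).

0.000+0.02174j V

MNA unknowns: 7 node voltages V₁..V_7 plus 1 source current (V1)
R1: Y=0.3012+0.000j on G[5,6]
C1: Y=0.000+0.001888j on G[0,7]
R2: Y=0.004651+0.000j on G[3,2]
I1: z[0]−=0.00786, z[1]+=0.00786
R3: Y=0.6135+0.000j on G[1,6]
L1: Y=0.000-0.02480j on G[0,7]
R4: Y=0.02793+0.000j on G[6,3]
R5: Y=0.05814+0.000j on G[2,5]
C2: Y=0.000+0.2754j on G[3,7]
L2: Y=0.000-0.01214j on G[5,1]
I2: z[7]−=0.00253, z[1]+=0.00253
C3: Y=0.000+0.06206j on G[4,0]
R6: Y=0.001570+0.000j on G[2,1]
R7: Y=0.0004098+0.000j on G[2,5]
L3: Y=0.000-0.1093j on G[0,7]
V1: row V0−V4=12.6, i_V1 at 0,4
solve → V1=0.3395+0.02226j, V2=0.2960+0.02110j, V3=0.000+0.02174j, V4=-12.60+0.000j, V5=0.3184+0.02101j, V6=0.3227+0.02185j, V7=0.000+0.05947j
aux → i_V1=0.000-0.7820j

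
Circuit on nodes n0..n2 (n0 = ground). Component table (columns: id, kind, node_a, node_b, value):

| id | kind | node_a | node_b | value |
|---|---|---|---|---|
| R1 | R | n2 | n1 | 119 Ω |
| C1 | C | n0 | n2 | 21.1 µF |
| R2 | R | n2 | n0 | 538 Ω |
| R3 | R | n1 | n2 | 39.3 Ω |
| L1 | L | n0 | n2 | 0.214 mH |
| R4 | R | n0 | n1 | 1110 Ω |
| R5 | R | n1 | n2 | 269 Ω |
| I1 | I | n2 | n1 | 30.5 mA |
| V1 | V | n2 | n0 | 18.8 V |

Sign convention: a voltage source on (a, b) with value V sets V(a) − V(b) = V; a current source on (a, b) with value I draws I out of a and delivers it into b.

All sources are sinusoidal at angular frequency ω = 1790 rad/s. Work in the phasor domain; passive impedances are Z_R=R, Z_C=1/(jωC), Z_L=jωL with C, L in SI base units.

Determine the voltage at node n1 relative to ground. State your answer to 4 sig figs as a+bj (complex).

19.15+0.000j V

Element admittances at ω=1790 rad/s:
  Y(R1) = 0.008403+0.000j S between n2,n1
  Y(C1) = 0.000+0.03777j S between n0,n2
  Y(R2) = 0.001859+0.000j S between n2,n0
  Y(R3) = 0.02545+0.000j S between n1,n2
  Y(L1) = 0.000-2.611j S between n0,n2
  Y(R4) = 0.0009009+0.000j S between n0,n1
  Y(R5) = 0.003717+0.000j S between n1,n2
  I1: injects 0.0305 A into n1 (from n2)
  V1: constraint V(n2)−V(n0) = 18.8
Assemble and solve the 3×3 MNA system:
  V(n1)=19.15+0.000j  V(n2)=18.80+0.000j
  i(V1)=-0.05220+48.37j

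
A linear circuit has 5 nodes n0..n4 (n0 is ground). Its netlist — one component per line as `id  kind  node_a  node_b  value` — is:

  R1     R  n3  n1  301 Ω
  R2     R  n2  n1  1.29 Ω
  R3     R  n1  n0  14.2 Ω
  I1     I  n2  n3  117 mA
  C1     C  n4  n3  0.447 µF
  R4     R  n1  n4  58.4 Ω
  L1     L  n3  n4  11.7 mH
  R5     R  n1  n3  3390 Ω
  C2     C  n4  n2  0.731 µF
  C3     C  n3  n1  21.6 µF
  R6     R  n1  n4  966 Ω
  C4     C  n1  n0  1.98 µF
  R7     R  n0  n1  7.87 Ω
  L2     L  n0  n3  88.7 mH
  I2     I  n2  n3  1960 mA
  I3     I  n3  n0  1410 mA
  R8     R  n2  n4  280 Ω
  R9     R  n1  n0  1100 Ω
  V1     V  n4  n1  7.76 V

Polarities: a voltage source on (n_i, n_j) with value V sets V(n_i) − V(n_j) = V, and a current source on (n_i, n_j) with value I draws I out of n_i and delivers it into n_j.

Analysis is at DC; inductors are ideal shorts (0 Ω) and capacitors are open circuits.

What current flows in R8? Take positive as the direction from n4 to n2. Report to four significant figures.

0.03711 A

MNA unknowns: 4 node voltages V₁..V_4 plus 3 source currents (L1, L2, V1)
R1: Y=0.003322 on G[3,1]
R2: Y=0.7752 on G[2,1]
R3: Y=0.07042 on G[1,0]
I1: z[2]−=0.117, z[3]+=0.117
C1: Y=0.000 on G[4,3]
R4: Y=0.01712 on G[1,4]
L1: row V3−V4=0, i_L1 at 3,4
R5: Y=0.0002950 on G[1,3]
C2: Y=0.000 on G[4,2]
C3: Y=0.000 on G[3,1]
R6: Y=0.001035 on G[1,4]
C4: Y=0.000 on G[1,0]
R7: Y=0.1271 on G[0,1]
L2: row V0−V3=0, i_L2 at 0,3
I2: z[2]−=1.96, z[3]+=1.96
I3: z[3]−=1.41, z[0]+=1.41
R8: Y=0.003571 on G[2,4]
R9: Y=0.0009091 on G[1,0]
V1: row V4−V1=7.76, i_V1 at 4,1
solve → V1=-7.760, V2=-10.39, V3=0.000, V4=0.000
aux → i_L1=0.5094, i_L2=-0.1296, i_V1=0.3314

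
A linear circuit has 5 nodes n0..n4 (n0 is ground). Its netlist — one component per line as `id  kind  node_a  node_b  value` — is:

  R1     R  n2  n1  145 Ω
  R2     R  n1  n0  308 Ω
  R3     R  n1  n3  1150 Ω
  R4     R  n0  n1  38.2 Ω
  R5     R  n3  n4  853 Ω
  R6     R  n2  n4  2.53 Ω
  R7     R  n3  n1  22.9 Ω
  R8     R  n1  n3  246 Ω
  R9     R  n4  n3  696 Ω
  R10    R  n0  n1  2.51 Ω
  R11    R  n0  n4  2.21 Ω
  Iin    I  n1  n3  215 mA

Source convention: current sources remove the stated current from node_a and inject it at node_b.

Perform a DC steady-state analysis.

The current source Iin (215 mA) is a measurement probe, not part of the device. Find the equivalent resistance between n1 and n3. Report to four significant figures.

R_eq = 19.54 Ω

MNA unknowns: 4 node voltages V₁..V_4
R1: Y=0.006897 on G[2,1]
R2: Y=0.003247 on G[1,0]
R3: Y=0.0008696 on G[1,3]
R4: Y=0.02618 on G[0,1]
R5: Y=0.001172 on G[3,4]
R6: Y=0.3953 on G[2,4]
R7: Y=0.04367 on G[3,1]
R8: Y=0.004065 on G[1,3]
R9: Y=0.001437 on G[4,3]
R10: Y=0.3984 on G[0,1]
R11: Y=0.4525 on G[0,4]
Iin: z[1]−=0.215, z[3]+=0.215
solve → V1=-0.02457, V2=0.02241, V3=4.176, V4=0.02323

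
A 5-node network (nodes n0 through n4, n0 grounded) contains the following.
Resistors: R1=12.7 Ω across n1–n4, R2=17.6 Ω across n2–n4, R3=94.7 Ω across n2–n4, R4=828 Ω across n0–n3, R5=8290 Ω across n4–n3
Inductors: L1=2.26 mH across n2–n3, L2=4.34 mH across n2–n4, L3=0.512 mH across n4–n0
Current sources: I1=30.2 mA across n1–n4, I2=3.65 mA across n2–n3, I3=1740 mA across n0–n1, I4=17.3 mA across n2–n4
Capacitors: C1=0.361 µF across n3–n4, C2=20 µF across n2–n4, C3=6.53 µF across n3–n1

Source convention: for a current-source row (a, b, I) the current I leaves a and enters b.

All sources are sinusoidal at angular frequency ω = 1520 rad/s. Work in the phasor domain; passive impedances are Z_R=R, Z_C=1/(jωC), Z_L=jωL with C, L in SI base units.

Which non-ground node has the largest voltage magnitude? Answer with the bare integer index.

1

Element admittances at ω=1520 rad/s:
  Y(R1) = 0.07874+0.000j S between n1,n4
  Y(L1) = 0.000-0.2911j S between n2,n3
  I1: injects 0.0302 A into n4 (from n1)
  Y(C1) = 0.000+0.0005487j S between n3,n4
  Y(C2) = 0.000+0.03040j S between n2,n4
  Y(R2) = 0.05682+0.000j S between n2,n4
  Y(C3) = 0.000+0.009926j S between n3,n1
  Y(R3) = 0.01056+0.000j S between n2,n4
  Y(L2) = 0.000-0.1516j S between n2,n4
  I2: injects 0.00365 A into n3 (from n2)
  Y(R4) = 0.001208+0.000j S between n0,n3
  I3: injects 1.74 A into n1 (from n0)
  Y(L3) = 0.000-1.285j S between n4,n0
  Y(R5) = 0.0001206+0.000j S between n4,n3
  I4: injects 0.0173 A into n4 (from n2)
Assemble and solve the 4×4 MNA system:
  V(n1)=21.20-1.586j  V(n2)=-1.352+2.329j  V(n3)=-2.141+2.493j  V(n4)=0.002343+1.356j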